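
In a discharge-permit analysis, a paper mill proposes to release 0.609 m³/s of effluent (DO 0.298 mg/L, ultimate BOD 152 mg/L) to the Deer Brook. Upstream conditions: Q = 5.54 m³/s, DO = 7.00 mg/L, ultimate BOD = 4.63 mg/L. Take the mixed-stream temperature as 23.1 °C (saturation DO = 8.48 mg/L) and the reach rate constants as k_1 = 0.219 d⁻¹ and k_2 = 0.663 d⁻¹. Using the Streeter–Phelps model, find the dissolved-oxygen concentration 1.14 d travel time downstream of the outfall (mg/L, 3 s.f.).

Mixed DO = (5.54×7.00 + 0.609×0.298)/(5.54+0.609) = 38.96/6.149 = 6.336 mg/L.
Mixed L₀ = (5.54×4.63 + 0.609×152)/(6.149) = 118.2/6.149 = 19.23 mg/L.
Initial deficit D₀ = C_s − DO₀ = 8.48 − 6.336 = 2.144 mg/L.
D(1.14) = [0.219×19.23/(0.663−0.219)](e^(−0.219×1.14) − e^(−0.663×1.14)) + 2.144 e^(−0.663×1.14)
= 9.483 × (0.7791 − 0.4696) + 2.144 × 0.4696 = 3.941 mg/L.
DO = 8.48 − 3.941 = 4.539 mg/L.

DO ≈ 4.54 mg/L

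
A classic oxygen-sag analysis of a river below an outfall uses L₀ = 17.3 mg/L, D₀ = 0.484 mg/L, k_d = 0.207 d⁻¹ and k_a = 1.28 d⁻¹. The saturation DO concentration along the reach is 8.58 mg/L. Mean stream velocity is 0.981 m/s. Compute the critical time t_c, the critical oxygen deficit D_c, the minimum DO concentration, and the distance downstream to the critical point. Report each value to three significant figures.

With k_a/k_d = 6.184 and 1 − D₀(k_a−k_d)/(k_d L₀) = 0.8550,
t_c = ln(6.184 × 0.8550) / (1.28 − 0.207) = ln(5.287) / 1.073 = 1.665/1.073 = 1.552 d.
D_c = (k_d/k_a) L₀ e^(−k_d t_c) = (0.207/1.28) × 17.3 × e^(−0.207×1.552) = 0.1617 × 17.3 × 0.7252 = 2.029 mg/L.
Minimum DO = C_s − D_c = 8.58 − 2.029 = 6.551 mg/L.
x_c = v t_c = 0.981 m/s × 1.552 d × 86400 s/d = 131500 m ≈ 132 km.

t_c ≈ 1.55 d; D_c ≈ 2.03 mg/L; min DO ≈ 6.55 mg/L; x_c ≈ 132 km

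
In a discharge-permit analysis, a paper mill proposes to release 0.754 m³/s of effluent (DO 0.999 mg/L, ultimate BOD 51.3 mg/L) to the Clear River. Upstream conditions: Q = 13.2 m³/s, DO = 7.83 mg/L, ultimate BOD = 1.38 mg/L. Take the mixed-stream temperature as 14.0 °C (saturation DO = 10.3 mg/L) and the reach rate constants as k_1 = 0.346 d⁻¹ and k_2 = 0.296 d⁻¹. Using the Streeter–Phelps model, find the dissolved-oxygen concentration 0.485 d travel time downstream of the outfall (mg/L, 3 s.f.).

Mixed DO = (13.2×7.83 + 0.754×0.999)/(13.2+0.754) = 104.1/13.95 = 7.461 mg/L.
Mixed L₀ = (13.2×1.38 + 0.754×51.3)/(13.95) = 56.90/13.95 = 4.077 mg/L.
Initial deficit D₀ = C_s − DO₀ = 10.3 − 7.461 = 2.839 mg/L.
D(0.485) = [0.346×4.077/(0.296−0.346)](e^(−0.346×0.485) − e^(−0.296×0.485)) + 2.839 e^(−0.296×0.485)
= -28.22 × (0.8455 − 0.8663) + 2.839 × 0.8663 = 3.045 mg/L.
DO = 10.3 − 3.045 = 7.255 mg/L.

DO ≈ 7.25 mg/L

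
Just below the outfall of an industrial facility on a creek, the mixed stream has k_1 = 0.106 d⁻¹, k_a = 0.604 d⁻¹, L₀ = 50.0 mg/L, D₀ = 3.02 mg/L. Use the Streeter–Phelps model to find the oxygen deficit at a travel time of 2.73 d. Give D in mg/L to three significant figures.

D ≈ 6.50 mg/L

k_1 L₀/(k_a−k_1) = 0.106×50.0/(0.604−0.106) = 5.300/0.4980 = 10.64 mg/L.
e^(−k_1 t) = e^(−0.106×2.730) = 0.7487; e^(−k_a t) = e^(−0.604×2.730) = 0.1923.
D = 10.64 × (0.7487 − 0.1923) + 3.02 × 0.1923 = 5.922 + 0.5806 = 6.503 mg/L.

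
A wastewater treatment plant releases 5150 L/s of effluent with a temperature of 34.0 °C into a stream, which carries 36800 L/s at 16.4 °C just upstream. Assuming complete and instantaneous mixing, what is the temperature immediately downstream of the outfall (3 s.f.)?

18.6 °C

Flow-weighted mixing: C = (Q_r C_r + Q_w C_w)/(Q_r + Q_w)
= (36800×16.4 + 5150×34.0)/(36800 + 5150) = 778600/41950 = 18.56 °C.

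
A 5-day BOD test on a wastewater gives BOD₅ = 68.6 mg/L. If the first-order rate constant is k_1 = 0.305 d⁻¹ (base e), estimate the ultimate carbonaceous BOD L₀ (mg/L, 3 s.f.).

L₀ ≈ 87.7 mg/L

BOD₅ = L₀(1 − e^(−5k_1)) ⇒ L₀ = BOD₅ / (1 − e^(−5×0.305))
= 68.6 / (1 − 0.2176) = 68.6 / 0.7824 = 87.68 mg/L.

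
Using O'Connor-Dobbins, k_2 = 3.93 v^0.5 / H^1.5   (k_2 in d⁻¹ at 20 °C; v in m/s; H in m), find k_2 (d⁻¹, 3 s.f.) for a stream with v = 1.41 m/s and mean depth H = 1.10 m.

k_2 ≈ 4.04 d⁻¹

k_2 = 3.93 × 1.41^0.5 / 1.10^1.5 = 3.93 × 1.187 / 1.154 = 4.045 d⁻¹.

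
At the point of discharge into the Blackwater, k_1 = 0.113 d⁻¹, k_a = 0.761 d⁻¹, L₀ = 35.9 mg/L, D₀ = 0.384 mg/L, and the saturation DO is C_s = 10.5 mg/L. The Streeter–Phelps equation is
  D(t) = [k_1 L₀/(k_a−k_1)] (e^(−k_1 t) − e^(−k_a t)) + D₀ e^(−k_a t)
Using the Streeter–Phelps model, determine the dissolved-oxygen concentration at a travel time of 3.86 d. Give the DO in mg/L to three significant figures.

DO ≈ 6.76 mg/L

k_1 L₀/(k_a−k_1) = 0.113×35.9/(0.761−0.113) = 4.057/0.6480 = 6.260 mg/L.
e^(−k_1 t) = e^(−0.113×3.860) = 0.6465; e^(−k_a t) = e^(−0.761×3.860) = 0.05300.
D = 6.260 × (0.6465 − 0.05300) + 0.384 × 0.05300 = 3.716 + 0.02035 = 3.736 mg/L.
DO = C_s − D = 10.5 − 3.736 = 6.764 mg/L.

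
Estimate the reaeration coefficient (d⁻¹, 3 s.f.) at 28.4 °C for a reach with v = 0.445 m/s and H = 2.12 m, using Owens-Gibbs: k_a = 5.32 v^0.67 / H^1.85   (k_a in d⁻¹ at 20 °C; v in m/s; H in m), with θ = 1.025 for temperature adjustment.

k_a ≈ 0.948 d⁻¹

k_a(20) = 5.32 × 0.445^0.67 / 2.12^1.85 = 5.32 × 0.5813 / 4.015 = 0.7702 d⁻¹.
k_a(28.4) = 0.7702 × 1.025^(28.4−20) = 0.7702 × 1.230 = 0.9477 d⁻¹.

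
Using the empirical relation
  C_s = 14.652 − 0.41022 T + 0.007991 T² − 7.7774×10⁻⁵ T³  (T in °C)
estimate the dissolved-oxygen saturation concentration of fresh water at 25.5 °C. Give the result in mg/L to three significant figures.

C_s = 14.652 − 0.41022×25.5 + 0.007991×25.5² − 7.7774×10⁻⁵×25.5³ = 8.098 mg/L.

C_s ≈ 8.10 mg/L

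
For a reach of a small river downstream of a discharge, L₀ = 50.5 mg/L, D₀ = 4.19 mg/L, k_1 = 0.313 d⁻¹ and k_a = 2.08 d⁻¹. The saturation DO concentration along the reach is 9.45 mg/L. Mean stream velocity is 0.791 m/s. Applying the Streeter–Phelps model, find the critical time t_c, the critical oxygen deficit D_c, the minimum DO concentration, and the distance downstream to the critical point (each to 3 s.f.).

At the critical point dD/dt = 0, so k_1 L₀ e^(−k_1 t) = k_a D. Substituting D(t) from the Streeter–Phelps equation and solving for t gives
t_c = ln[(k_a/k_1)(1 − D₀(k_a−k_1)/(k_1 L₀))] / (k_a−k_1).
Here k_a−k_1 = 1.767 d⁻¹ and 1 − D₀(k_a−k_1)/(k_1 L₀) = 1 − 4.19×1.767/(0.313×50.5) = 0.5316, so
t_c = ln(6.645 × 0.5316) / 1.767 = 1.262 / 1.767 = 0.7142 d.
D_c = (k_1/k_a) L₀ e^(−k_1 t_c) = (0.313/2.08) × 50.5 × e^(−0.313×0.7142) = 0.1505 × 50.5 × 0.7997 = 6.077 mg/L.
Minimum DO = C_s − D_c = 9.45 − 6.077 = 3.373 mg/L.
x_c = v t_c = 0.791 m/s × 0.7142 d × 86400 s/d = 48810 m ≈ 48.8 km.

t_c ≈ 0.714 d; D_c ≈ 6.08 mg/L; min DO ≈ 3.37 mg/L; x_c ≈ 48.8 km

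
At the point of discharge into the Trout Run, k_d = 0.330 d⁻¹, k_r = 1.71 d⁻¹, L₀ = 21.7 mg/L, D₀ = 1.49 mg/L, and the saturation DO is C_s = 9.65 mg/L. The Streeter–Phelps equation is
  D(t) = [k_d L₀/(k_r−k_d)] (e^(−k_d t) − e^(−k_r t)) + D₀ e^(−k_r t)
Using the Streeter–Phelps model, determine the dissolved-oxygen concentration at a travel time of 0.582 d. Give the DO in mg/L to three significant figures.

k_d L₀/(k_r−k_d) = 0.330×21.7/(1.71−0.330) = 7.161/1.380 = 5.189 mg/L.
e^(−k_d t) = e^(−0.330×0.5820) = 0.8253; e^(−k_r t) = e^(−1.71×0.5820) = 0.3696.
D = 5.189 × (0.8253 − 0.3696) + 1.49 × 0.3696 = 2.364 + 0.5508 = 2.915 mg/L.
DO = C_s − D = 9.65 − 2.915 = 6.735 mg/L.

DO ≈ 6.73 mg/L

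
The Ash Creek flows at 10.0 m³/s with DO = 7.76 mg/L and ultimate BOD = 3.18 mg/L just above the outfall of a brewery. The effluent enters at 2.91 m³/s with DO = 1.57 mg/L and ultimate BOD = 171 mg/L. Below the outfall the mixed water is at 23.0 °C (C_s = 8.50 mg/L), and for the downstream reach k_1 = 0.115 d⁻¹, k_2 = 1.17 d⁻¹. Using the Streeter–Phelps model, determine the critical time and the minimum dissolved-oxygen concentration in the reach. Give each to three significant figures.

Mixed DO = (10.0×7.76 + 2.91×1.57)/(10.0+2.91) = 82.17/12.91 = 6.365 mg/L.
Mixed L₀ = (10.0×3.18 + 2.91×171)/(12.91) = 529.4/12.91 = 41.01 mg/L.
Initial deficit D₀ = C_s − DO₀ = 8.50 − 6.365 = 2.135 mg/L.
t_c = (1/1.055) ln[(1.17/0.115)(1 − 2.135×1.055/(0.115×41.01))] = 0.9479 × ln(5.314) = 1.583 d.
D_c = (0.115/1.17) × 41.01 × e^(−0.115×1.583) = 0.09829 × 41.01 × 0.8335 = 3.360 mg/L.
Minimum DO = 8.50 − 3.360 = 5.140 mg/L.

t_c ≈ 1.58 d; minimum DO ≈ 5.14 mg/L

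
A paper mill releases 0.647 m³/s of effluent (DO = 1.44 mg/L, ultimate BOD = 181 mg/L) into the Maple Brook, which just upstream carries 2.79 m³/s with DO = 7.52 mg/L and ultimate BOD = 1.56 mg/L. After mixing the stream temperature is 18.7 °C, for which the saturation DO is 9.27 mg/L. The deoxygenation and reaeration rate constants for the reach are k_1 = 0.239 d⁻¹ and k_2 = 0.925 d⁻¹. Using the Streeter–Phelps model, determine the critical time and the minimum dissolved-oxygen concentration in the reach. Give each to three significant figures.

t_c ≈ 1.58 d; minimum DO ≈ 3.01 mg/L

Mixed DO = (2.79×7.52 + 0.647×1.44)/(2.79+0.647) = 21.91/3.437 = 6.375 mg/L.
Mixed L₀ = (2.79×1.56 + 0.647×181)/(3.437) = 121.5/3.437 = 35.34 mg/L.
Initial deficit D₀ = C_s − DO₀ = 9.27 − 6.375 = 2.895 mg/L.
t_c = (1/0.6860) ln[(0.925/0.239)(1 − 2.895×0.6860/(0.239×35.34))] = 1.458 × ln(2.960) = 1.582 d.
D_c = (0.239/0.925) × 35.34 × e^(−0.239×1.582) = 0.2584 × 35.34 × 0.6851 = 6.256 mg/L.
Minimum DO = 9.27 − 6.256 = 3.014 mg/L.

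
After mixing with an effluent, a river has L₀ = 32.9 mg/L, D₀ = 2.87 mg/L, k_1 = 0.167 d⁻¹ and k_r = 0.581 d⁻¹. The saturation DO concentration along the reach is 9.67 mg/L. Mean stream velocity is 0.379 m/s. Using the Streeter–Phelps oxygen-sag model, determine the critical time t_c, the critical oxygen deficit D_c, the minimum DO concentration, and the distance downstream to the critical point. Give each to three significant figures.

t_c ≈ 2.42 d; D_c ≈ 6.31 mg/L; min DO ≈ 3.36 mg/L; x_c ≈ 79.3 km

With k_r/k_1 = 3.479 and 1 − D₀(k_r−k_1)/(k_1 L₀) = 0.7837,
t_c = ln(3.479 × 0.7837) / (0.581 − 0.167) = ln(2.727) / 0.4140 = 1.003/0.4140 = 2.423 d.
D_c = (k_1/k_r) L₀ e^(−k_1 t_c) = (0.167/0.581) × 32.9 × e^(−0.167×2.423) = 0.2874 × 32.9 × 0.6672 = 6.310 mg/L.
Minimum DO = C_s − D_c = 9.67 − 6.310 = 3.360 mg/L.
x_c = v t_c = 0.379 m/s × 2.423 d × 86400 s/d = 79340 m ≈ 79.3 km.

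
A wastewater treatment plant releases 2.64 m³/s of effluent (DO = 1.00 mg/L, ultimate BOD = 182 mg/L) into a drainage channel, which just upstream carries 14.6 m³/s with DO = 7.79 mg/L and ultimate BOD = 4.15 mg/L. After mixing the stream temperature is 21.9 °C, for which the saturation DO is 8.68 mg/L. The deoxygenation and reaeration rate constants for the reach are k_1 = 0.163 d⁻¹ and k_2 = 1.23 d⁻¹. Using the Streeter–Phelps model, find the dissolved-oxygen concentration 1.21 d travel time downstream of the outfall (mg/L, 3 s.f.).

Mixed DO = (14.6×7.79 + 2.64×1.00)/(14.6+2.64) = 116.4/17.24 = 6.750 mg/L.
Mixed L₀ = (14.6×4.15 + 2.64×182)/(17.24) = 541.1/17.24 = 31.38 mg/L.
Initial deficit D₀ = C_s − DO₀ = 8.68 − 6.750 = 1.930 mg/L.
D(1.21) = [0.163×31.38/(1.23−0.163)](e^(−0.163×1.21) − e^(−1.23×1.21)) + 1.930 e^(−1.23×1.21)
= 4.794 × (0.8210 − 0.2258) + 1.930 × 0.2258 = 3.290 mg/L.
DO = 8.68 − 3.290 = 5.390 mg/L.

DO ≈ 5.39 mg/L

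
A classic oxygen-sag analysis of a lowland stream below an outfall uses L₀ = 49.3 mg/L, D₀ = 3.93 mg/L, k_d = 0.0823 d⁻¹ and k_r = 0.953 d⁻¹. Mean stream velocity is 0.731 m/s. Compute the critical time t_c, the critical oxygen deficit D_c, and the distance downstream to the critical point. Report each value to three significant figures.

At the critical point dD/dt = 0, so k_d L₀ e^(−k_d t) = k_r D. Substituting D(t) from the Streeter–Phelps equation and solving for t gives
t_c = ln[(k_r/k_d)(1 − D₀(k_r−k_d)/(k_d L₀))] / (k_r−k_d).
Here k_r−k_d = 0.8707 d⁻¹ and 1 − D₀(k_r−k_d)/(k_d L₀) = 1 − 3.93×0.8707/(0.0823×49.3) = 0.1566, so
t_c = ln(11.58 × 0.1566) / 0.8707 = 0.5954 / 0.8707 = 0.6838 d.
L(t_c) = L₀ e^(−k_d t_c) = 49.3 × 0.9453 = 46.60 mg/L, and at the critical point k_r D_c = k_d L, so D_c = (0.0823/0.953) × 46.60 = 4.024 mg/L.
x_c = v t_c = 0.731 m/s × 0.6838 d × 86400 s/d = 43190 m ≈ 43.2 km.

t_c ≈ 0.684 d; D_c ≈ 4.02 mg/L; x_c ≈ 43.2 km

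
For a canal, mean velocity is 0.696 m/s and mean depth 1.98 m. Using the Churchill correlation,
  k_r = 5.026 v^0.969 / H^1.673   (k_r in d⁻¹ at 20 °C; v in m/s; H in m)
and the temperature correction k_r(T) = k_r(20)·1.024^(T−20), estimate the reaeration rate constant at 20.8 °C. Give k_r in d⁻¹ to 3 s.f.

k_r ≈ 1.15 d⁻¹

k_r(20) = 5.026 × 0.696^0.969 / 1.98^1.673 = 5.026 × 0.7039 / 3.136 = 1.128 d⁻¹.
k_r(20.8) = 1.128 × 1.024^(20.8−20) = 1.128 × 1.019 = 1.150 d⁻¹.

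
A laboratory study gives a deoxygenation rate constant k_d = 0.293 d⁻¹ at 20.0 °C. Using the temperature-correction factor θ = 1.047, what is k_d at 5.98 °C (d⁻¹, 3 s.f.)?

k_d(T₂) = k_d(T₁) · θ^(T₂−T₁) = 0.293 × 1.047^(5.98−20.0)
= 0.293 × 1.047^-14.0 = 0.293 × 0.5252 = 0.1539 d⁻¹.

k_d ≈ 0.154 d⁻¹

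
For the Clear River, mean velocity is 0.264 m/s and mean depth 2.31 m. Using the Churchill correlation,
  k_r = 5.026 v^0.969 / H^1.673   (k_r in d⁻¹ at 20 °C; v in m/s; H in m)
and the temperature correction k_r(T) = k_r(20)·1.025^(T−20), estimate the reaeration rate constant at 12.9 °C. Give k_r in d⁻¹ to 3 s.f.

k_r(20) = 5.026 × 0.264^0.969 / 2.31^1.673 = 5.026 × 0.2751 / 4.058 = 0.3407 d⁻¹.
k_r(12.9) = 0.3407 × 1.025^(12.9−20) = 0.3407 × 0.8392 = 0.2860 d⁻¹.

k_r ≈ 0.286 d⁻¹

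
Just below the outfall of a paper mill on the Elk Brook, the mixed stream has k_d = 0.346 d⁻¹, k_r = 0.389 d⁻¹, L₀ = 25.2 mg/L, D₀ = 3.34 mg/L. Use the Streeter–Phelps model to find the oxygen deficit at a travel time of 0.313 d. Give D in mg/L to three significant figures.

D ≈ 5.39 mg/L

k_d L₀/(k_r−k_d) = 0.346×25.2/(0.389−0.346) = 8.719/0.04300 = 202.8 mg/L.
e^(−k_d t) = e^(−0.346×0.3130) = 0.8974; e^(−k_r t) = e^(−0.389×0.3130) = 0.8854.
D = 202.8 × (0.8974 − 0.8854) + 3.34 × 0.8854 = 2.433 + 2.957 = 5.390 mg/L.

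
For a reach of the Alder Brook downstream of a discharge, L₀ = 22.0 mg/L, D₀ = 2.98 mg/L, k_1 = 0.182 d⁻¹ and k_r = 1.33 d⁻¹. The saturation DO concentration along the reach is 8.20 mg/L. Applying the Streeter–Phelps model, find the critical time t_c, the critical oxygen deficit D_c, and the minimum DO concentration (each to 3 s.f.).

t_c = [1/(k_r−k_1)] ln[(k_r/k_1)(1 − D₀(k_r−k_1)/(k_1 L₀))]
= [1/(1.33−0.182)] ln[(1.33/0.182)(1 − 2.98×1.148/(0.182×22.0))]
= (1/1.148) ln[7.308 × 0.1456] = 0.8711 × ln(1.064) = 0.8711 × 0.06200 = 0.05400 d.
D_c = (k_1/k_r) L₀ e^(−k_1 t_c) = (0.182/1.33) × 22.0 × e^(−0.182×0.05400) = 0.1368 × 22.0 × 0.9902 = 2.981 mg/L.
Minimum DO = C_s − D_c = 8.20 − 2.981 = 5.219 mg/L.

t_c ≈ 0.0540 d; D_c ≈ 2.98 mg/L; min DO ≈ 5.22 mg/L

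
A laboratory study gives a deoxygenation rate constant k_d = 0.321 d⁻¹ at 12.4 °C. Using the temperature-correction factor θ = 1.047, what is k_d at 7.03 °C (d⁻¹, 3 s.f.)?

k_d(T₂) = k_d(T₁) · θ^(T₂−T₁) = 0.321 × 1.047^(7.03−12.4)
= 0.321 × 1.047^-5.37 = 0.321 × 0.7814 = 0.2508 d⁻¹.

k_d ≈ 0.251 d⁻¹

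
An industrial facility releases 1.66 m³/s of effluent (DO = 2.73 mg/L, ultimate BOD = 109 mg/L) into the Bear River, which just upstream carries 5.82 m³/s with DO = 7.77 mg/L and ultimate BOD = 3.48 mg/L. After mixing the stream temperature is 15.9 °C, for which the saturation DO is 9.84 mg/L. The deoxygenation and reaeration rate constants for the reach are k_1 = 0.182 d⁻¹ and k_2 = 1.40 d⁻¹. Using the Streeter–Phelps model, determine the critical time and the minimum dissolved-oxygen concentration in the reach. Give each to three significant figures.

Mixed DO = (5.82×7.77 + 1.66×2.73)/(5.82+1.66) = 49.75/7.480 = 6.651 mg/L.
Mixed L₀ = (5.82×3.48 + 1.66×109)/(7.480) = 201.2/7.480 = 26.90 mg/L.
Initial deficit D₀ = C_s − DO₀ = 9.84 − 6.651 = 3.189 mg/L.
t_c = (1/1.218) ln[(1.40/0.182)(1 − 3.189×1.218/(0.182×26.90))] = 0.8210 × ln(1.590) = 0.3806 d.
D_c = (0.182/1.40) × 26.90 × e^(−0.182×0.3806) = 0.1300 × 26.90 × 0.9331 = 3.263 mg/L.
Minimum DO = 9.84 − 3.263 = 6.577 mg/L.

t_c ≈ 0.381 d; minimum DO ≈ 6.58 mg/L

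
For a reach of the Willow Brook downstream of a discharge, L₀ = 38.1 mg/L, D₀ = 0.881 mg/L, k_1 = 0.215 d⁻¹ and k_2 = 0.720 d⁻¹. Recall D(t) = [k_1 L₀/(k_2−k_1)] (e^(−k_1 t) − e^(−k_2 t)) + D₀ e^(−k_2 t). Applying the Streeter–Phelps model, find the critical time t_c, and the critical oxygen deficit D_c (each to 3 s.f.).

t_c ≈ 2.28 d; D_c ≈ 6.96 mg/L

At the critical point dD/dt = 0, so k_1 L₀ e^(−k_1 t) = k_2 D. Substituting D(t) from the Streeter–Phelps equation and solving for t gives
t_c = ln[(k_2/k_1)(1 − D₀(k_2−k_1)/(k_1 L₀))] / (k_2−k_1).
Here k_2−k_1 = 0.5050 d⁻¹ and 1 − D₀(k_2−k_1)/(k_1 L₀) = 1 − 0.881×0.5050/(0.215×38.1) = 0.9457, so
t_c = ln(3.349 × 0.9457) / 0.5050 = 1.153 / 0.5050 = 2.283 d.
L(t_c) = L₀ e^(−k_1 t_c) = 38.1 × 0.6121 = 23.32 mg/L, and at the critical point k_2 D_c = k_1 L, so D_c = (0.215/0.720) × 23.32 = 6.964 mg/L.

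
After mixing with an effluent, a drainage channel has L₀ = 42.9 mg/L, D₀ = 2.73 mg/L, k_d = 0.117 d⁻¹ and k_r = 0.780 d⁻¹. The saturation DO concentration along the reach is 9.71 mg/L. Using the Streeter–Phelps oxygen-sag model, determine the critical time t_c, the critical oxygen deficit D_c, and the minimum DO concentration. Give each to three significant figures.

With k_r/k_d = 6.667 and 1 − D₀(k_r−k_d)/(k_d L₀) = 0.6394,
t_c = ln(6.667 × 0.6394) / (0.780 − 0.117) = ln(4.263) / 0.6630 = 1.450/0.6630 = 2.187 d.
D_c = (k_d/k_r) L₀ e^(−k_d t_c) = (0.117/0.780) × 42.9 × e^(−0.117×2.187) = 0.1500 × 42.9 × 0.7742 = 4.982 mg/L.
Minimum DO = C_s − D_c = 9.71 − 4.982 = 4.728 mg/L.

t_c ≈ 2.19 d; D_c ≈ 4.98 mg/L; min DO ≈ 4.73 mg/L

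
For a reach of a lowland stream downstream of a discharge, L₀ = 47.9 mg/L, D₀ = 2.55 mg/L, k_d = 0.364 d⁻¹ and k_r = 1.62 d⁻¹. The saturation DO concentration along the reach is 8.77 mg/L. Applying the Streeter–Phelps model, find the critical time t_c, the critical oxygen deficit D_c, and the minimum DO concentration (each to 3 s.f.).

t_c ≈ 1.03 d; D_c ≈ 7.41 mg/L; min DO ≈ 1.36 mg/L

At the critical point dD/dt = 0, so k_d L₀ e^(−k_d t) = k_r D. Substituting D(t) from the Streeter–Phelps equation and solving for t gives
t_c = ln[(k_r/k_d)(1 − D₀(k_r−k_d)/(k_d L₀))] / (k_r−k_d).
Here k_r−k_d = 1.256 d⁻¹ and 1 − D₀(k_r−k_d)/(k_d L₀) = 1 − 2.55×1.256/(0.364×47.9) = 0.8163, so
t_c = ln(4.451 × 0.8163) / 1.256 = 1.290 / 1.256 = 1.027 d.
D_c = (k_d/k_r) L₀ e^(−k_d t_c) = (0.364/1.62) × 47.9 × e^(−0.364×1.027) = 0.2247 × 47.9 × 0.6881 = 7.405 mg/L.
Minimum DO = C_s − D_c = 8.77 − 7.405 = 1.365 mg/L.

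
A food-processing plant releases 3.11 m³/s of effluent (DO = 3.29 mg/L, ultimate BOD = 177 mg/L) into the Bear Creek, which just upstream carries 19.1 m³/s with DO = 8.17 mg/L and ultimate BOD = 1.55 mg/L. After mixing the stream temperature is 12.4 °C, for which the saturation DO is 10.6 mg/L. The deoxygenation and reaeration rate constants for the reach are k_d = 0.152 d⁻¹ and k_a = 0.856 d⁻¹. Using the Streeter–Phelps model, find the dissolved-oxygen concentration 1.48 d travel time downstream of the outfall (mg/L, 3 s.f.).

DO ≈ 6.81 mg/L

Mixed DO = (19.1×8.17 + 3.11×3.29)/(19.1+3.11) = 166.3/22.21 = 7.487 mg/L.
Mixed L₀ = (19.1×1.55 + 3.11×177)/(22.21) = 580.1/22.21 = 26.12 mg/L.
Initial deficit D₀ = C_s − DO₀ = 10.6 − 7.487 = 3.113 mg/L.
D(1.48) = [0.152×26.12/(0.856−0.152)](e^(−0.152×1.48) − e^(−0.856×1.48)) + 3.113 e^(−0.856×1.48)
= 5.639 × (0.7985 − 0.2817) + 3.113 × 0.2817 = 3.792 mg/L.
DO = 10.6 − 3.792 = 6.808 mg/L.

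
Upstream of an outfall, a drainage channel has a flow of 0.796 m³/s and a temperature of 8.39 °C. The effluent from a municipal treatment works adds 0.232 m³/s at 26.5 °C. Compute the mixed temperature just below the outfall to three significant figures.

12.5 °C

Flow-weighted mixing: C = (Q_r C_r + Q_w C_w)/(Q_r + Q_w)
= (0.796×8.39 + 0.232×26.5)/(0.796 + 0.232) = 12.83/1.028 = 12.48 °C.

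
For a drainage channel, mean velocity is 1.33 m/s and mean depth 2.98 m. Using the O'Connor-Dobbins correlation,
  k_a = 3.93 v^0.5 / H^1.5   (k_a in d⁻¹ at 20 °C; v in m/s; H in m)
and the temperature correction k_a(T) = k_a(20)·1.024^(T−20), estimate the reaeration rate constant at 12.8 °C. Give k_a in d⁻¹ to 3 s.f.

k_a ≈ 0.743 d⁻¹

k_a(20) = 3.93 × 1.33^0.5 / 2.98^1.5 = 3.93 × 1.153 / 5.144 = 0.8810 d⁻¹.
k_a(12.8) = 0.8810 × 1.024^(12.8−20) = 0.8810 × 0.8430 = 0.7427 d⁻¹.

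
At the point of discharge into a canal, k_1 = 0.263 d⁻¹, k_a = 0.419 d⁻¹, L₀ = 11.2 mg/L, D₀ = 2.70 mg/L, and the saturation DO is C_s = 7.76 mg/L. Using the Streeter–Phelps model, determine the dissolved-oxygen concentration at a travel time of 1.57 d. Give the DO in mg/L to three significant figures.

DO ≈ 3.65 mg/L

k_1 L₀/(k_a−k_1) = 0.263×11.2/(0.419−0.263) = 2.946/0.1560 = 18.88 mg/L.
e^(−k_1 t) = e^(−0.263×1.570) = 0.6617; e^(−k_a t) = e^(−0.419×1.570) = 0.5180.
D = 18.88 × (0.6617 − 0.5180) + 2.70 × 0.5180 = 2.714 + 1.399 = 4.113 mg/L.
DO = C_s − D = 7.76 − 4.113 = 3.647 mg/L.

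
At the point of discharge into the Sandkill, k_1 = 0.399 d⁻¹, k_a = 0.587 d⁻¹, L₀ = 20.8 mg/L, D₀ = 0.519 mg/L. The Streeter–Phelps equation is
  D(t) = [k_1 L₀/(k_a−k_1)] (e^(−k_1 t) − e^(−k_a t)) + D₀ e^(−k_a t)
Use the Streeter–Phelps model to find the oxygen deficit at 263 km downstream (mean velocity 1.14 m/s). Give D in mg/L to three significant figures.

D ≈ 6.11 mg/L

Travel time t = x/v = 263 km / (1.14 m/s) = 263000 m / 1.14 m/s = 230700 s = 2.670 d.
k_1 L₀/(k_a−k_1) = 0.399×20.8/(0.587−0.399) = 8.299/0.1880 = 44.14 mg/L.
e^(−k_1 t) = e^(−0.399×2.670) = 0.3446; e^(−k_a t) = e^(−0.587×2.670) = 0.2086.
D = 44.14 × (0.3446 − 0.2086) + 0.519 × 0.2086 = 6.004 + 0.1083 = 6.112 mg/L.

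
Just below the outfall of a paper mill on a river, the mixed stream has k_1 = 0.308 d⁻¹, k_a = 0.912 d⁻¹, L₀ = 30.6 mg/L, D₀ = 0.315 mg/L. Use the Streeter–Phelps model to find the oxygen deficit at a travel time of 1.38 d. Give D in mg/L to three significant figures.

k_1 L₀/(k_a−k_1) = 0.308×30.6/(0.912−0.308) = 9.425/0.6040 = 15.60 mg/L.
e^(−k_1 t) = e^(−0.308×1.380) = 0.6537; e^(−k_a t) = e^(−0.912×1.380) = 0.2841.
D = 15.60 × (0.6537 − 0.2841) + 0.315 × 0.2841 = 5.768 + 0.08948 = 5.858 mg/L.

D ≈ 5.86 mg/L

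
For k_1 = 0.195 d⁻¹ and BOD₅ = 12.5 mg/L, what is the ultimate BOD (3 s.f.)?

BOD₅ = L₀(1 − e^(−5k_1)) ⇒ L₀ = BOD₅ / (1 − e^(−5×0.195))
= 12.5 / (1 − 0.3772) = 12.5 / 0.6228 = 20.07 mg/L.

L₀ ≈ 20.1 mg/L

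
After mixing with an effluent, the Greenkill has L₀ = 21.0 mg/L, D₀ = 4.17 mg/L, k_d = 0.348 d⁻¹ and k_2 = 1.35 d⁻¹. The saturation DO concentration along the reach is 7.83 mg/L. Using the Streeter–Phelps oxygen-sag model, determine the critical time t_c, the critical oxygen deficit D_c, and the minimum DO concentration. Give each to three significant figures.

t_c ≈ 0.507 d; D_c ≈ 4.54 mg/L; min DO ≈ 3.29 mg/L

At the critical point dD/dt = 0, so k_d L₀ e^(−k_d t) = k_2 D. Substituting D(t) from the Streeter–Phelps equation and solving for t gives
t_c = ln[(k_2/k_d)(1 − D₀(k_2−k_d)/(k_d L₀))] / (k_2−k_d).
Here k_2−k_d = 1.002 d⁻¹ and 1 − D₀(k_2−k_d)/(k_d L₀) = 1 − 4.17×1.002/(0.348×21.0) = 0.4283, so
t_c = ln(3.879 × 0.4283) / 1.002 = 0.5076 / 1.002 = 0.5066 d.
L(t_c) = L₀ e^(−k_d t_c) = 21.0 × 0.8384 = 17.61 mg/L, and at the critical point k_2 D_c = k_d L, so D_c = (0.348/1.35) × 17.61 = 4.538 mg/L.
Minimum DO = C_s − D_c = 7.83 − 4.538 = 3.292 mg/L.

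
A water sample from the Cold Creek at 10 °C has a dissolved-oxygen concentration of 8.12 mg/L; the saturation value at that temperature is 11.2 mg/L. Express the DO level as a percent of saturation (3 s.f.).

% saturation = C/C_s × 100 = 8.12/11.2 × 100 = 72.5 %.

72.5 % saturation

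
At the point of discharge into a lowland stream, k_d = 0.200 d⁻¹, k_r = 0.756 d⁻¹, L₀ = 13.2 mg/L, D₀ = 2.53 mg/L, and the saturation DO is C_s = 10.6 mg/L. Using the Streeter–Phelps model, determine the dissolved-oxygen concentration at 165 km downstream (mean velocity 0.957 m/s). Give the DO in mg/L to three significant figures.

DO ≈ 7.91 mg/L

Travel time t = x/v = 165 km / (0.957 m/s) = 165000 m / 0.957 m/s = 172400 s = 1.996 d.
k_d L₀/(k_r−k_d) = 0.200×13.2/(0.756−0.200) = 2.640/0.5560 = 4.748 mg/L.
e^(−k_d t) = e^(−0.200×1.996) = 0.6709; e^(−k_r t) = e^(−0.756×1.996) = 0.2212.
D = 4.748 × (0.6709 − 0.2212) + 2.53 × 0.2212 = 2.135 + 0.5597 = 2.695 mg/L.
DO = C_s − D = 10.6 − 2.695 = 7.905 mg/L.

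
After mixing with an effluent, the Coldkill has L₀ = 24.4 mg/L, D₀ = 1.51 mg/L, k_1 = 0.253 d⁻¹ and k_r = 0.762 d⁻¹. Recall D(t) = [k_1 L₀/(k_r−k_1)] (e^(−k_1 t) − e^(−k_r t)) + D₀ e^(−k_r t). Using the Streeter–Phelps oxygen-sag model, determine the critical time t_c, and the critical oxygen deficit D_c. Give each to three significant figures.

With k_r/k_1 = 3.012 and 1 − D₀(k_r−k_1)/(k_1 L₀) = 0.8755,
t_c = ln(3.012 × 0.8755) / (0.762 − 0.253) = ln(2.637) / 0.5090 = 0.9696/0.5090 = 1.905 d.
L(t_c) = L₀ e^(−k_1 t_c) = 24.4 × 0.6176 = 15.07 mg/L, and at the critical point k_r D_c = k_1 L, so D_c = (0.253/0.762) × 15.07 = 5.003 mg/L.

t_c ≈ 1.90 d; D_c ≈ 5.00 mg/L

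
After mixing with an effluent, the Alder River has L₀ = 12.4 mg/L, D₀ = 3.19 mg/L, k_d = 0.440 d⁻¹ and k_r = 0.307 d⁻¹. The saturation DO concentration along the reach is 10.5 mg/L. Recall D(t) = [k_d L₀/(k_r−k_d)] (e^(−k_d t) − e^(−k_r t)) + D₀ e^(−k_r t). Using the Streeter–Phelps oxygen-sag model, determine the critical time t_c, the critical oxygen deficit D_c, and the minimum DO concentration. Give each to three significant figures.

t_c = [1/(k_r−k_d)] ln[(k_r/k_d)(1 − D₀(k_r−k_d)/(k_d L₀))]
= [1/(0.307−0.440)] ln[(0.307/0.440)(1 − 3.19×-0.1330/(0.440×12.4))]
= (1/-0.1330) ln[0.6977 × 1.078] = -7.519 × ln(0.7520) = -7.519 × -0.2850 = 2.143 d.
L(t_c) = L₀ e^(−k_d t_c) = 12.4 × 0.3895 = 4.829 mg/L, and at the critical point k_r D_c = k_d L, so D_c = (0.440/0.307) × 4.829 = 6.922 mg/L.
Minimum DO = C_s − D_c = 10.5 − 6.922 = 3.578 mg/L.

t_c ≈ 2.14 d; D_c ≈ 6.92 mg/L; min DO ≈ 3.58 mg/L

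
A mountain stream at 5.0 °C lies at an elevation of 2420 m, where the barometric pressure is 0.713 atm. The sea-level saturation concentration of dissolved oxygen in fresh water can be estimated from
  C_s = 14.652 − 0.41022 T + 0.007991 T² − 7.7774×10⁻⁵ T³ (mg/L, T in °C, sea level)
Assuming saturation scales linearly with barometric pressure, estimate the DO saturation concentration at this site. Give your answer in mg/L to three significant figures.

At sea level: C_s = 14.652 − 0.41022×5.0 + 0.007991×5.0² − 7.7774×10⁻⁵×5.0³ = 12.79 mg/L.
Pressure correction: C_s' = 12.79 × 0.713 = 9.120 mg/L.

C_s ≈ 9.12 mg/L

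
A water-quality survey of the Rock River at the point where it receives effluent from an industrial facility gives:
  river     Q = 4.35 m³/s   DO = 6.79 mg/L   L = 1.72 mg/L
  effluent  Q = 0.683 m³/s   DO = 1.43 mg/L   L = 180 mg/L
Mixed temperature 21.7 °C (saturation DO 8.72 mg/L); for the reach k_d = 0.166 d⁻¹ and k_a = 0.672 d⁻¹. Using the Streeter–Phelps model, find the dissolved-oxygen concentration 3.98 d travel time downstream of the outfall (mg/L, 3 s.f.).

DO ≈ 4.73 mg/L

Mixed DO = (4.35×6.79 + 0.683×1.43)/(4.35+0.683) = 30.51/5.033 = 6.063 mg/L.
Mixed L₀ = (4.35×1.72 + 0.683×180)/(5.033) = 130.4/5.033 = 25.91 mg/L.
Initial deficit D₀ = C_s − DO₀ = 8.72 − 6.063 = 2.657 mg/L.
D(3.98) = [0.166×25.91/(0.672−0.166)](e^(−0.166×3.98) − e^(−0.672×3.98)) + 2.657 e^(−0.672×3.98)
= 8.501 × (0.5165 − 0.06894) + 2.657 × 0.06894 = 3.988 mg/L.
DO = 8.72 − 3.988 = 4.732 mg/L.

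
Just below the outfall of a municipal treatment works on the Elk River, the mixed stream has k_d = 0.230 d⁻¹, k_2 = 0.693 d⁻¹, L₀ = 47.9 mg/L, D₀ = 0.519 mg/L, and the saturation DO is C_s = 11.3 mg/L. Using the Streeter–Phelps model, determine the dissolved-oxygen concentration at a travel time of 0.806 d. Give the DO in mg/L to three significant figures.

DO ≈ 4.85 mg/L

k_d L₀/(k_2−k_d) = 0.230×47.9/(0.693−0.230) = 11.02/0.4630 = 23.79 mg/L.
e^(−k_d t) = e^(−0.230×0.8060) = 0.8308; e^(−k_2 t) = e^(−0.693×0.8060) = 0.5720.
D = 23.79 × (0.8308 − 0.5720) + 0.519 × 0.5720 = 6.157 + 0.2969 = 6.454 mg/L.
DO = C_s − D = 11.3 − 6.454 = 4.846 mg/L.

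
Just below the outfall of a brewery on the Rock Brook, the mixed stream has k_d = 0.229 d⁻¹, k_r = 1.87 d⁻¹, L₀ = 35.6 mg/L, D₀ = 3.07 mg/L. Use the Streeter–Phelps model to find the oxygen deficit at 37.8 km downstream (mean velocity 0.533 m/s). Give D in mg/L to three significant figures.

Travel time t = x/v = 37.8 km / (0.533 m/s) = 37800 m / 0.533 m/s = 70920 s = 0.8208 d.
k_d L₀/(k_r−k_d) = 0.229×35.6/(1.87−0.229) = 8.152/1.641 = 4.968 mg/L.
e^(−k_d t) = e^(−0.229×0.8208) = 0.8286; e^(−k_r t) = e^(−1.87×0.8208) = 0.2155.
D = 4.968 × (0.8286 − 0.2155) + 3.07 × 0.2155 = 3.046 + 0.6615 = 3.708 mg/L.

D ≈ 3.71 mg/L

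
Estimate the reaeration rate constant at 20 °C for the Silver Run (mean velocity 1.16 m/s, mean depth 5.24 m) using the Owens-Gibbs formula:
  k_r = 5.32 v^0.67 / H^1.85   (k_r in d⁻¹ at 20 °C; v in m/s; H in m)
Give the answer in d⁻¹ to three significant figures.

k_r ≈ 0.274 d⁻¹

k_r = 5.32 × 1.16^0.67 / 5.24^1.85 = 5.32 × 1.105 / 21.42 = 0.2744 d⁻¹.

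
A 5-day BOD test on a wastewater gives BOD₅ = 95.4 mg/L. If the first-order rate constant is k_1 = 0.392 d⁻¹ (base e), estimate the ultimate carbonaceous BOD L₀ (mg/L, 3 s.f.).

L₀ ≈ 111 mg/L

BOD₅ = L₀(1 − e^(−5k_1)) ⇒ L₀ = BOD₅ / (1 − e^(−5×0.392))
= 95.4 / (1 − 0.1409) = 95.4 / 0.8591 = 111.0 mg/L.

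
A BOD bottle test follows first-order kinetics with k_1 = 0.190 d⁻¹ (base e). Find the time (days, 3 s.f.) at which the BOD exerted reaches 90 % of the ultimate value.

t ≈ 12.1 d

y/L₀ = 1 − e^(−k_1 t) = 0.90 ⇒ e^(−k_1 t) = 0.100
t = −ln(0.100) / 0.190 = 2.303 / 0.190 = 12.12 d.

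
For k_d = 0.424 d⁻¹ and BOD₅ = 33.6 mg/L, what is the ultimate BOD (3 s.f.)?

L₀ ≈ 38.2 mg/L

BOD₅ = L₀(1 − e^(−5k_d)) ⇒ L₀ = BOD₅ / (1 − e^(−5×0.424))
= 33.6 / (1 − 0.1200) = 33.6 / 0.8800 = 38.18 mg/L.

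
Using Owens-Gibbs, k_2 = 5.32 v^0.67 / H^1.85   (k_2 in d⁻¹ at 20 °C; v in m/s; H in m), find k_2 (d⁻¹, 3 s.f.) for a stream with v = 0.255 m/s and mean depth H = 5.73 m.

k_2 = 5.32 × 0.255^0.67 / 5.73^1.85 = 5.32 × 0.4003 / 25.27 = 0.08428 d⁻¹.

k_2 ≈ 0.0843 d⁻¹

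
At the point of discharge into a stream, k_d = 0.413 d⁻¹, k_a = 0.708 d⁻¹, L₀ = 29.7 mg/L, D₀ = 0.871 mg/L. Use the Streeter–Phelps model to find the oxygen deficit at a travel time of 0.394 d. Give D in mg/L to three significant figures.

D ≈ 4.54 mg/L

k_d L₀/(k_a−k_d) = 0.413×29.7/(0.708−0.413) = 12.27/0.2950 = 41.58 mg/L.
e^(−k_d t) = e^(−0.413×0.3940) = 0.8498; e^(−k_a t) = e^(−0.708×0.3940) = 0.7566.
D = 41.58 × (0.8498 − 0.7566) + 0.871 × 0.7566 = 3.877 + 0.6590 = 4.536 mg/L.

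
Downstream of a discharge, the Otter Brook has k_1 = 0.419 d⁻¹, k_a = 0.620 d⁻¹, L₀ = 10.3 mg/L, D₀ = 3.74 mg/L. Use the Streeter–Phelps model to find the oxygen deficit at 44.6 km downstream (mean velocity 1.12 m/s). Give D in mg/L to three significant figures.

Travel time t = x/v = 44.6 km / (1.12 m/s) = 44600 m / 1.12 m/s = 39820 s = 0.4609 d.
k_1 L₀/(k_a−k_1) = 0.419×10.3/(0.620−0.419) = 4.316/0.2010 = 21.47 mg/L.
e^(−k_1 t) = e^(−0.419×0.4609) = 0.8244; e^(−k_a t) = e^(−0.620×0.4609) = 0.7514.
D = 21.47 × (0.8244 − 0.7514) + 3.74 × 0.7514 = 1.566 + 2.810 = 4.377 mg/L.

D ≈ 4.38 mg/L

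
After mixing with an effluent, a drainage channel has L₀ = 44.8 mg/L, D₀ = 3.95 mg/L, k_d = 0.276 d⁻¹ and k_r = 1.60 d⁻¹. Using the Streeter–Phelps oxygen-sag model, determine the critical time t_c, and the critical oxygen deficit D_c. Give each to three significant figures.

t_c ≈ 0.912 d; D_c ≈ 6.01 mg/L

With k_r/k_d = 5.797 and 1 − D₀(k_r−k_d)/(k_d L₀) = 0.5770,
t_c = ln(5.797 × 0.5770) / (1.60 − 0.276) = ln(3.345) / 1.324 = 1.208/1.324 = 0.9120 d.
L(t_c) = L₀ e^(−k_d t_c) = 44.8 × 0.7775 = 34.83 mg/L, and at the critical point k_r D_c = k_d L, so D_c = (0.276/1.60) × 34.83 = 6.008 mg/L.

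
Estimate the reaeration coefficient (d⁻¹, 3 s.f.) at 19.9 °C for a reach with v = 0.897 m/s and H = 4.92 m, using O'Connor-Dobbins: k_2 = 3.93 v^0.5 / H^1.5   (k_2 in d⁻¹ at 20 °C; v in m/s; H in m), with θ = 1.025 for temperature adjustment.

k_2 ≈ 0.340 d⁻¹

k_2(20) = 3.93 × 0.897^0.5 / 4.92^1.5 = 3.93 × 0.9471 / 10.91 = 0.3411 d⁻¹.
k_2(19.9) = 0.3411 × 1.025^(19.9−20) = 0.3411 × 0.9975 = 0.3402 d⁻¹.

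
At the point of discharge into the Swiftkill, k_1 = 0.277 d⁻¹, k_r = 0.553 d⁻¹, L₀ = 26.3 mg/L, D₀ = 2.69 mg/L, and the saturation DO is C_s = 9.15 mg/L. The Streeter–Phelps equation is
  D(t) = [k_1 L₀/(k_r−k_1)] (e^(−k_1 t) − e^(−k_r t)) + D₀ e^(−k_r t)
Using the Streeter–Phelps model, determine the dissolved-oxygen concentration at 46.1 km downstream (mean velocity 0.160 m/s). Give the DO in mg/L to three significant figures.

Travel time t = x/v = 46.1 km / (0.160 m/s) = 46100 m / 0.160 m/s = 288100 s = 3.335 d.
k_1 L₀/(k_r−k_1) = 0.277×26.3/(0.553−0.277) = 7.285/0.2760 = 26.40 mg/L.
e^(−k_1 t) = e^(−0.277×3.335) = 0.3970; e^(−k_r t) = e^(−0.553×3.335) = 0.1582.
D = 26.40 × (0.3970 − 0.1582) + 2.69 × 0.1582 = 6.305 + 0.4255 = 6.731 mg/L.
DO = C_s − D = 9.15 − 6.731 = 2.419 mg/L.

DO ≈ 2.42 mg/L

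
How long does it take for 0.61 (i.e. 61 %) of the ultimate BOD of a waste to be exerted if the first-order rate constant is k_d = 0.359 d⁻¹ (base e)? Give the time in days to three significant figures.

y/L₀ = 1 − e^(−k_d t) = 0.61 ⇒ e^(−k_d t) = 0.390
t = −ln(0.390) / 0.359 = 0.9416 / 0.359 = 2.623 d.

t ≈ 2.62 d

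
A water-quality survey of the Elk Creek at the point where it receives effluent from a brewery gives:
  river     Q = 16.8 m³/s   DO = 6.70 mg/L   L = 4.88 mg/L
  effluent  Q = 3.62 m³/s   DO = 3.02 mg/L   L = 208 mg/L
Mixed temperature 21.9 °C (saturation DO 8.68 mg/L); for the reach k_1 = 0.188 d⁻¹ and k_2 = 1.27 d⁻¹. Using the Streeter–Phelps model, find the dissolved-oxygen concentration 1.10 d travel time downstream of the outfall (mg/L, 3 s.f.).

Mixed DO = (16.8×6.70 + 3.62×3.02)/(16.8+3.62) = 123.5/20.42 = 6.048 mg/L.
Mixed L₀ = (16.8×4.88 + 3.62×208)/(20.42) = 834.9/20.42 = 40.89 mg/L.
Initial deficit D₀ = C_s − DO₀ = 8.68 − 6.048 = 2.632 mg/L.
D(1.10) = [0.188×40.89/(1.27−0.188)](e^(−0.188×1.10) − e^(−1.27×1.10)) + 2.632 e^(−1.27×1.10)
= 7.104 × (0.8132 − 0.2473) + 2.632 × 0.2473 = 4.671 mg/L.
DO = 8.68 − 4.671 = 4.009 mg/L.

DO ≈ 4.01 mg/L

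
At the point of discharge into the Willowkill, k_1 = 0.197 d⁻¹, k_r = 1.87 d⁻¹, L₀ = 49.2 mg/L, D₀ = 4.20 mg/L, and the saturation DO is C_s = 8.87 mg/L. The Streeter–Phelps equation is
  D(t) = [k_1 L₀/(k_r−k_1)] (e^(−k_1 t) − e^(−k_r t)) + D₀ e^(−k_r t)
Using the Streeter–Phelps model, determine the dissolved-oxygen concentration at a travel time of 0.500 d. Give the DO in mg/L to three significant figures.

DO ≈ 4.25 mg/L

k_1 L₀/(k_r−k_1) = 0.197×49.2/(1.87−0.197) = 9.692/1.673 = 5.793 mg/L.
e^(−k_1 t) = e^(−0.197×0.5000) = 0.9062; e^(−k_r t) = e^(−1.87×0.5000) = 0.3926.
D = 5.793 × (0.9062 − 0.3926) + 4.20 × 0.3926 = 2.976 + 1.649 = 4.624 mg/L.
DO = C_s − D = 8.87 − 4.624 = 4.246 mg/L.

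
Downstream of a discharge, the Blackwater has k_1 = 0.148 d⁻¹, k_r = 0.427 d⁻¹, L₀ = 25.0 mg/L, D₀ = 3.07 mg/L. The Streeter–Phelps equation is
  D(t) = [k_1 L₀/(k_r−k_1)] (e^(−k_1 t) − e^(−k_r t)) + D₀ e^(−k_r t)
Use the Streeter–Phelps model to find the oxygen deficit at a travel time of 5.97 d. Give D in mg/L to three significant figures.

k_1 L₀/(k_r−k_1) = 0.148×25.0/(0.427−0.148) = 3.700/0.2790 = 13.26 mg/L.
e^(−k_1 t) = e^(−0.148×5.970) = 0.4133; e^(−k_r t) = e^(−0.427×5.970) = 0.07814.
D = 13.26 × (0.4133 − 0.07814) + 3.07 × 0.07814 = 4.445 + 0.2399 = 4.685 mg/L.

D ≈ 4.68 mg/L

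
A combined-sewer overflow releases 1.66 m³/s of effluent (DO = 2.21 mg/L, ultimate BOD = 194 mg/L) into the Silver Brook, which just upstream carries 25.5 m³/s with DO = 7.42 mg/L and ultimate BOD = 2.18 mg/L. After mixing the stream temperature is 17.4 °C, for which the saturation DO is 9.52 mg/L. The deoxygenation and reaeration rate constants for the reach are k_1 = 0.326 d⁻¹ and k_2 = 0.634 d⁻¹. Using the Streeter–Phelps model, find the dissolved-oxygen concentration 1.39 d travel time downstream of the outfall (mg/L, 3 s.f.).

DO ≈ 5.26 mg/L

Mixed DO = (25.5×7.42 + 1.66×2.21)/(25.5+1.66) = 192.9/27.16 = 7.102 mg/L.
Mixed L₀ = (25.5×2.18 + 1.66×194)/(27.16) = 377.6/27.16 = 13.90 mg/L.
Initial deficit D₀ = C_s − DO₀ = 9.52 − 7.102 = 2.418 mg/L.
D(1.39) = [0.326×13.90/(0.634−0.326)](e^(−0.326×1.39) − e^(−0.634×1.39)) + 2.418 e^(−0.634×1.39)
= 14.72 × (0.6356 − 0.4143) + 2.418 × 0.4143 = 4.260 mg/L.
DO = 9.52 − 4.260 = 5.260 mg/L.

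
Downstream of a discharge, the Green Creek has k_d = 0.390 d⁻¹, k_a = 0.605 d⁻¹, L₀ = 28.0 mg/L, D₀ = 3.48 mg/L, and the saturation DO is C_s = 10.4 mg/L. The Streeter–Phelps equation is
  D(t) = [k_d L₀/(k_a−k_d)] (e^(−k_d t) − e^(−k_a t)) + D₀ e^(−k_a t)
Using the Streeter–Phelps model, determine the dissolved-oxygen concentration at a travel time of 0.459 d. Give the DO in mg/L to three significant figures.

DO ≈ 3.77 mg/L

k_d L₀/(k_a−k_d) = 0.390×28.0/(0.605−0.390) = 10.92/0.2150 = 50.79 mg/L.
e^(−k_d t) = e^(−0.390×0.4590) = 0.8361; e^(−k_a t) = e^(−0.605×0.4590) = 0.7575.
D = 50.79 × (0.8361 − 0.7575) + 3.48 × 0.7575 = 3.991 + 2.636 = 6.627 mg/L.
DO = C_s − D = 10.4 − 6.627 = 3.773 mg/L.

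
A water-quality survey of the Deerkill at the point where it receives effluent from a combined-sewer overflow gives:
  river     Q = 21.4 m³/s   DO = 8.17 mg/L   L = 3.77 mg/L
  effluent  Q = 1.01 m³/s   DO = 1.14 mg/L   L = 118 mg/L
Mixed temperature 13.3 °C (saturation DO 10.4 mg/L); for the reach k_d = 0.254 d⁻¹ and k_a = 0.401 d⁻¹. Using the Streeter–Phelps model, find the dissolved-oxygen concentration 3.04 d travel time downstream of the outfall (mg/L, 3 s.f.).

Mixed DO = (21.4×8.17 + 1.01×1.14)/(21.4+1.01) = 176.0/22.41 = 7.853 mg/L.
Mixed L₀ = (21.4×3.77 + 1.01×118)/(22.41) = 199.9/22.41 = 8.918 mg/L.
Initial deficit D₀ = C_s − DO₀ = 10.4 − 7.853 = 2.547 mg/L.
D(3.04) = [0.254×8.918/(0.401−0.254)](e^(−0.254×3.04) − e^(−0.401×3.04)) + 2.547 e^(−0.401×3.04)
= 15.41 × (0.4620 − 0.2955) + 2.547 × 0.2955 = 3.318 mg/L.
DO = 10.4 − 3.318 = 7.082 mg/L.

DO ≈ 7.08 mg/L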